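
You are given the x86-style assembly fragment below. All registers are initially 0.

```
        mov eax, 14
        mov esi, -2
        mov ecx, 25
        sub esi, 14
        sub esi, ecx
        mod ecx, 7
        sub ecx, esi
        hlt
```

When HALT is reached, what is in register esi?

-41

eax=14
esi=-2
ecx=25
esi=(-2)-14=-16
esi=(-16)-25=-41
ecx=25%7=4
ecx=4-(-41)=45
halt.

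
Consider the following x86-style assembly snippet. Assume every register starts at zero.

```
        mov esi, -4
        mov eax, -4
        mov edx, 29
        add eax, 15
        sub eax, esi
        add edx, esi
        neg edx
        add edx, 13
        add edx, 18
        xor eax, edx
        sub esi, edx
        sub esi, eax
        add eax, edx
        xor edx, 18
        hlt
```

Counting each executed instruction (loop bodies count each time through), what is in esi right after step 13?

-19

after mov esi, -4: esi=-4
after mov eax, -4: eax=-4
after mov edx, 29: edx=29
after add eax, 15: eax=(-4)+15=11
after sub eax, esi: eax=11-(-4)=15
after add edx, esi: edx=29+(-4)=25
after neg edx: edx=-(25)=-25
after add edx, 13: edx=(-25)+13=-12
after add edx, 18: edx=(-12)+18=6
after xor eax, edx: eax=15^6=9
after sub esi, edx: esi=(-4)-6=-10
after sub esi, eax: esi=(-10)-9=-19
after add eax, edx: eax=9+6=15
After step 13: esi = -19.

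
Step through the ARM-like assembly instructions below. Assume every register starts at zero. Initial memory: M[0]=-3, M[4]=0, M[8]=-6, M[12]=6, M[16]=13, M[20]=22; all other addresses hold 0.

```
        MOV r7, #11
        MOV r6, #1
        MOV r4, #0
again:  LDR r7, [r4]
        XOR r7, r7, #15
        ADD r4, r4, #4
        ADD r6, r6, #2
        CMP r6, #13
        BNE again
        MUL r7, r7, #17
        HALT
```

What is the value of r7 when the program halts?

after MOV r7, #11: r7=11
after MOV r6, #1: r6=1
after MOV r4, #0: r4=0
after LDR r7, [r4]: r7=M[0]=-3
after XOR r7, r7, #15: r7=(-3)^15=-14
after ADD r4, r4, #4: r4=0+4=4
after ADD r6, r6, #2: r6=1+2=3
CMP r6, #13  (cmp 3,13)
BNE again: taken
after LDR r7, [r4]: r7=M[4]=0
after XOR r7, r7, #15: r7=0^15=15
after ADD r4, r4, #4: r4=4+4=8
after ADD r6, r6, #2: r6=3+2=5
CMP r6, #13  (cmp 5,13)
BNE again: taken
after LDR r7, [r4]: r7=M[8]=-6
after XOR r7, r7, #15: r7=(-6)^15=-11
after ADD r4, r4, #4: r4=8+4=12
after ADD r6, r6, #2: r6=5+2=7
CMP r6, #13  (cmp 7,13)
BNE again: taken
after LDR r7, [r4]: r7=M[12]=6
after XOR r7, r7, #15: r7=6^15=9
after ADD r4, r4, #4: r4=12+4=16
after ADD r6, r6, #2: r6=7+2=9
CMP r6, #13  (cmp 9,13)
BNE again: taken
after LDR r7, [r4]: r7=M[16]=13
after XOR r7, r7, #15: r7=13^15=2
after ADD r4, r4, #4: r4=16+4=20
after ADD r6, r6, #2: r6=9+2=11
CMP r6, #13  (cmp 11,13)
BNE again: taken
after LDR r7, [r4]: r7=M[20]=22
after XOR r7, r7, #15: r7=22^15=25
after ADD r4, r4, #4: r4=20+4=24
after ADD r6, r6, #2: r6=11+2=13
CMP r6, #13  (cmp 13,13)
BNE again: not taken
after MUL r7, r7, #17: r7=25*17=425
halt.

425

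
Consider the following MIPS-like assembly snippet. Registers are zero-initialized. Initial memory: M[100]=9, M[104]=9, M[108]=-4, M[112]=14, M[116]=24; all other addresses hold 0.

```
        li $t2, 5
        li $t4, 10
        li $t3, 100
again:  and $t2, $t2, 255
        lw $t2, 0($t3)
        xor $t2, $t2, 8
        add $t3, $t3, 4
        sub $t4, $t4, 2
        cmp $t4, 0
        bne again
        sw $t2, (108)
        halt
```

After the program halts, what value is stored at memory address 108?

$t2=5
$t4=10
$t3=100
$t2=5&255=5
$t2=M[100]=9
$t2=9^8=1
$t3=100+4=104
$t4=10-2=8
cmp $t4, 0  (cmp 8,0)
bne again: taken
$t2=1&255=1
$t2=M[104]=9
$t2=9^8=1
$t3=104+4=108
$t4=8-2=6
cmp $t4, 0  (cmp 6,0)
bne again: taken
$t2=1&255=1
$t2=M[108]=-4
$t2=(-4)^8=-12
$t3=108+4=112
$t4=6-2=4
cmp $t4, 0  (cmp 4,0)
bne again: taken
$t2=(-12)&255=244
$t2=M[112]=14
$t2=14^8=6
$t3=112+4=116
$t4=4-2=2
cmp $t4, 0  (cmp 2,0)
bne again: taken
$t2=6&255=6
$t2=M[116]=24
$t2=24^8=16
$t3=116+4=120
$t4=2-2=0
cmp $t4, 0  (cmp 0,0)
bne again: not taken
sw $t2, (108) → M[108]=16
halt.

16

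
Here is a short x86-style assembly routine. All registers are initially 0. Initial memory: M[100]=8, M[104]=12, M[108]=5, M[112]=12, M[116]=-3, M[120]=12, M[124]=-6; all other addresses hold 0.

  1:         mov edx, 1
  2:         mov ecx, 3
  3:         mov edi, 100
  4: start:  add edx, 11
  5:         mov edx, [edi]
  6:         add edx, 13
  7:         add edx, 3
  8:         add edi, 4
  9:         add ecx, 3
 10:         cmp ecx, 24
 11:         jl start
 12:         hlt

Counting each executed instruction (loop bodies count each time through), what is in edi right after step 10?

after mov edx, 1: edx=1
after mov ecx, 3: ecx=3
after mov edi, 100: edi=100
after add edx, 11: edx=1+11=12
after mov edx, [edi]: edx=M[100]=8
after add edx, 13: edx=8+13=21
after add edx, 3: edx=21+3=24
after add edi, 4: edi=100+4=104
after add ecx, 3: ecx=3+3=6
cmp ecx, 24  (cmp 6,24)
After step 10: edi = 104.

104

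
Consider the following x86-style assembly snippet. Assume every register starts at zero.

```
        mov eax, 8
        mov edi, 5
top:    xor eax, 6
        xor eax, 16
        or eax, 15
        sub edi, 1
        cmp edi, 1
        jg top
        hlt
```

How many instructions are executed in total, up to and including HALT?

eax=8
edi=5
eax=8^6=14
eax=14^16=30
eax=30|15=31
edi=5-1=4
cmp edi, 1  (cmp 4,1)
jg top: taken
eax=31^6=25
eax=25^16=9
eax=9|15=15
edi=4-1=3
cmp edi, 1  (cmp 3,1)
jg top: taken
eax=15^6=9
eax=9^16=25
eax=25|15=31
edi=3-1=2
cmp edi, 1  (cmp 2,1)
jg top: taken
eax=31^6=25
eax=25^16=9
eax=9|15=15
edi=2-1=1
cmp edi, 1  (cmp 1,1)
jg top: not taken
halt.
Total executed instructions: 27.

27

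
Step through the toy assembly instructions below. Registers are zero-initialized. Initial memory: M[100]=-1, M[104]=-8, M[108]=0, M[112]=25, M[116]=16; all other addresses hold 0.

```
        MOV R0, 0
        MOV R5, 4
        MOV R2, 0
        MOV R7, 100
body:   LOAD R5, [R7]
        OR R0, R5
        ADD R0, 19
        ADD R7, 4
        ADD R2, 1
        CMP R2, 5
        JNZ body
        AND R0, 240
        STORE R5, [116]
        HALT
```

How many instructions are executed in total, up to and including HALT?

MOV R0, 0 → R0=0
MOV R5, 4 → R5=4
MOV R2, 0 → R2=0
MOV R7, 100 → R7=100
LOAD R5, [R7] → R5=M[100]=-1
OR R0, R5 → R0=0|(-1)=-1
ADD R0, 19 → R0=(-1)+19=18
ADD R7, 4 → R7=100+4=104
ADD R2, 1 → R2=0+1=1
CMP R2, 5  (cmp 1,5)
JNZ body: taken
LOAD R5, [R7] → R5=M[104]=-8
OR R0, R5 → R0=18|(-8)=-6
ADD R0, 19 → R0=(-6)+19=13
ADD R7, 4 → R7=104+4=108
ADD R2, 1 → R2=1+1=2
CMP R2, 5  (cmp 2,5)
JNZ body: taken
LOAD R5, [R7] → R5=M[108]=0
OR R0, R5 → R0=13|0=13
ADD R0, 19 → R0=13+19=32
ADD R7, 4 → R7=108+4=112
ADD R2, 1 → R2=2+1=3
CMP R2, 5  (cmp 3,5)
JNZ body: taken
LOAD R5, [R7] → R5=M[112]=25
OR R0, R5 → R0=32|25=57
ADD R0, 19 → R0=57+19=76
ADD R7, 4 → R7=112+4=116
ADD R2, 1 → R2=3+1=4
CMP R2, 5  (cmp 4,5)
JNZ body: taken
LOAD R5, [R7] → R5=M[116]=16
OR R0, R5 → R0=76|16=92
ADD R0, 19 → R0=92+19=111
ADD R7, 4 → R7=116+4=120
ADD R2, 1 → R2=4+1=5
CMP R2, 5  (cmp 5,5)
JNZ body: not taken
AND R0, 240 → R0=111&240=96
STORE R5, [116] → M[116]=16
halt.
Total executed instructions: 42.

42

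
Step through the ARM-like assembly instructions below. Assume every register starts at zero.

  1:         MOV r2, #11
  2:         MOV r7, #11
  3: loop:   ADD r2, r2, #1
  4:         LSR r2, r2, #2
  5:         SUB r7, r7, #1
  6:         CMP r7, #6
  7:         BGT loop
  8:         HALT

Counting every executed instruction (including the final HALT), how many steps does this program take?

MOV r2, #11 → r2=11
MOV r7, #11 → r7=11
ADD r2, r2, #1 → r2=11+1=12
LSR r2, r2, #2 → r2=12>>2=3
SUB r7, r7, #1 → r7=11-1=10
CMP r7, #6  (cmp 10,6)
BGT loop: taken
ADD r2, r2, #1 → r2=3+1=4
LSR r2, r2, #2 → r2=4>>2=1
SUB r7, r7, #1 → r7=10-1=9
CMP r7, #6  (cmp 9,6)
BGT loop: taken
ADD r2, r2, #1 → r2=1+1=2
LSR r2, r2, #2 → r2=2>>2=0
SUB r7, r7, #1 → r7=9-1=8
CMP r7, #6  (cmp 8,6)
BGT loop: taken
ADD r2, r2, #1 → r2=0+1=1
LSR r2, r2, #2 → r2=1>>2=0
SUB r7, r7, #1 → r7=8-1=7
CMP r7, #6  (cmp 7,6)
BGT loop: taken
ADD r2, r2, #1 → r2=0+1=1
LSR r2, r2, #2 → r2=1>>2=0
SUB r7, r7, #1 → r7=7-1=6
CMP r7, #6  (cmp 6,6)
BGT loop: not taken
halt.
Total executed instructions: 28.

28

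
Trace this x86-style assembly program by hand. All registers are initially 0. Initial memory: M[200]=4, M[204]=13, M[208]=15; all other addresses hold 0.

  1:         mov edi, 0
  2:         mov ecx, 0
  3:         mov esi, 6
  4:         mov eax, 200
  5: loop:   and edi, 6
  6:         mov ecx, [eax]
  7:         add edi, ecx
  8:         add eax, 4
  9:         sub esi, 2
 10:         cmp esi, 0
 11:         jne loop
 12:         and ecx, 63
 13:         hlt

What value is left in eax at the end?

212

after mov edi, 0: edi=0
after mov ecx, 0: ecx=0
after mov esi, 6: esi=6
after mov eax, 200: eax=200
after and edi, 6: edi=0&6=0
after mov ecx, [eax]: ecx=M[200]=4
after add edi, ecx: edi=0+4=4
after add eax, 4: eax=200+4=204
after sub esi, 2: esi=6-2=4
cmp esi, 0  (cmp 4,0)
jne loop: taken
after and edi, 6: edi=4&6=4
after mov ecx, [eax]: ecx=M[204]=13
after add edi, ecx: edi=4+13=17
after add eax, 4: eax=204+4=208
after sub esi, 2: esi=4-2=2
cmp esi, 0  (cmp 2,0)
jne loop: taken
after and edi, 6: edi=17&6=0
after mov ecx, [eax]: ecx=M[208]=15
after add edi, ecx: edi=0+15=15
after add eax, 4: eax=208+4=212
after sub esi, 2: esi=2-2=0
cmp esi, 0  (cmp 0,0)
jne loop: not taken
after and ecx, 63: ecx=15&63=15
halt.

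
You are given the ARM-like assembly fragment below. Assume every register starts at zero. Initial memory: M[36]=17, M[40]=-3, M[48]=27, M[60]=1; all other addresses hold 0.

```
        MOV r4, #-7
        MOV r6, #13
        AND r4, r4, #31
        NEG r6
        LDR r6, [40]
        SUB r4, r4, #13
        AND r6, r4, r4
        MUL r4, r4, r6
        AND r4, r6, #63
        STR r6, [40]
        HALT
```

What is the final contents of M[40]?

r4=-7
r6=13
r4=(-7)&31=25
r6=-(13)=-13
r6=M[40]=-3
r4=25-13=12
r6=12&12=12
r4=12*12=144
r4=12&63=12
STR r6, [40] → M[40]=12
halt.

12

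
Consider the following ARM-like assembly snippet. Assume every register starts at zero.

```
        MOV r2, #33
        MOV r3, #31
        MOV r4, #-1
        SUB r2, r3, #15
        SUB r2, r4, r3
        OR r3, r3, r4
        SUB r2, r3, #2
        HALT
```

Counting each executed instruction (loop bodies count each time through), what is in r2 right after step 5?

after MOV r2, #33: r2=33
after MOV r3, #31: r3=31
after MOV r4, #-1: r4=-1
after SUB r2, r3, #15: r2=31-15=16
after SUB r2, r4, r3: r2=(-1)-31=-32
After step 5: r2 = -32.

-32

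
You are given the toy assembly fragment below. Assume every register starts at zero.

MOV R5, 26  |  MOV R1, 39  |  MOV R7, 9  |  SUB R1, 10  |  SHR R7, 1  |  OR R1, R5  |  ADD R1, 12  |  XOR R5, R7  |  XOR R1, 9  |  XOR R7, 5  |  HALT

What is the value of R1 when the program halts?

MOV R5, 26 → R5=26
MOV R1, 39 → R1=39
MOV R7, 9 → R7=9
SUB R1, 10 → R1=39-10=29
SHR R7, 1 → R7=9>>1=4
OR R1, R5 → R1=29|26=31
ADD R1, 12 → R1=31+12=43
XOR R5, R7 → R5=26^4=30
XOR R1, 9 → R1=43^9=34
XOR R7, 5 → R7=4^5=1
halt.

34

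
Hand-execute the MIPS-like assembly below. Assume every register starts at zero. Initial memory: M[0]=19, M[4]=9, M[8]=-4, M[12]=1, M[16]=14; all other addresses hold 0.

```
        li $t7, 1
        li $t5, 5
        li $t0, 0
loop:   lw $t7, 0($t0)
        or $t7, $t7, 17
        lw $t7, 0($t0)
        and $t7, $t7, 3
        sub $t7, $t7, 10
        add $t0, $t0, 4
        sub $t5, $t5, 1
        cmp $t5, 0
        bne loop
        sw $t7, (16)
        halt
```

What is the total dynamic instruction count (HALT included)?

$t7=1
$t5=5
$t0=0
$t7=M[0]=19
$t7=19|17=19
$t7=M[0]=19
$t7=19&3=3
$t7=3-10=-7
$t0=0+4=4
$t5=5-1=4
cmp $t5, 0  (cmp 4,0)
bne loop: taken
$t7=M[4]=9
$t7=9|17=25
$t7=M[4]=9
$t7=9&3=1
$t7=1-10=-9
$t0=4+4=8
$t5=4-1=3
cmp $t5, 0  (cmp 3,0)
bne loop: taken
$t7=M[8]=-4
$t7=(-4)|17=-3
$t7=M[8]=-4
$t7=(-4)&3=0
$t7=0-10=-10
$t0=8+4=12
$t5=3-1=2
cmp $t5, 0  (cmp 2,0)
bne loop: taken
$t7=M[12]=1
$t7=1|17=17
$t7=M[12]=1
$t7=1&3=1
$t7=1-10=-9
$t0=12+4=16
$t5=2-1=1
cmp $t5, 0  (cmp 1,0)
bne loop: taken
$t7=M[16]=14
$t7=14|17=31
$t7=M[16]=14
$t7=14&3=2
$t7=2-10=-8
$t0=16+4=20
$t5=1-1=0
cmp $t5, 0  (cmp 0,0)
bne loop: not taken
sw $t7, (16) → M[16]=-8
halt.
Total executed instructions: 50.

50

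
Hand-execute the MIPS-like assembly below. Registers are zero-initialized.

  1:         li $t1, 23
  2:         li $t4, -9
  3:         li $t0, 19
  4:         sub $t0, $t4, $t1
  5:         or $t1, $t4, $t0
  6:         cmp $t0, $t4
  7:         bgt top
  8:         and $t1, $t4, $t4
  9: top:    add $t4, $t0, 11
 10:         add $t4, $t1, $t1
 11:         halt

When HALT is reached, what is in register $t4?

-18

after li $t1, 23: $t1=23
after li $t4, -9: $t4=-9
after li $t0, 19: $t0=19
after sub $t0, $t4, $t1: $t0=(-9)-23=-32
after or $t1, $t4, $t0: $t1=(-9)|(-32)=-9
cmp $t0, $t4  (cmp -32,-9)
bgt top: not taken
after and $t1, $t4, $t4: $t1=(-9)&(-9)=-9
after add $t4, $t0, 11: $t4=(-32)+11=-21
after add $t4, $t1, $t1: $t4=(-9)+(-9)=-18
halt.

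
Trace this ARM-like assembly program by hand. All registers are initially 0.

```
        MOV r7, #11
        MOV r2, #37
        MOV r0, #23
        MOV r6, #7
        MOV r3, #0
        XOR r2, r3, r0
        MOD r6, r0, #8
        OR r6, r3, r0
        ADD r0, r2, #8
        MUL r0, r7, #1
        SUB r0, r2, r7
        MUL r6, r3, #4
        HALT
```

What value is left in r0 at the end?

12

MOV r7, #11 → r7=11
MOV r2, #37 → r2=37
MOV r0, #23 → r0=23
MOV r6, #7 → r6=7
MOV r3, #0 → r3=0
XOR r2, r3, r0 → r2=0^23=23
MOD r6, r0, #8 → r6=23%8=7
OR r6, r3, r0 → r6=0|23=23
ADD r0, r2, #8 → r0=23+8=31
MUL r0, r7, #1 → r0=11*1=11
SUB r0, r2, r7 → r0=23-11=12
MUL r6, r3, #4 → r6=0*4=0
halt.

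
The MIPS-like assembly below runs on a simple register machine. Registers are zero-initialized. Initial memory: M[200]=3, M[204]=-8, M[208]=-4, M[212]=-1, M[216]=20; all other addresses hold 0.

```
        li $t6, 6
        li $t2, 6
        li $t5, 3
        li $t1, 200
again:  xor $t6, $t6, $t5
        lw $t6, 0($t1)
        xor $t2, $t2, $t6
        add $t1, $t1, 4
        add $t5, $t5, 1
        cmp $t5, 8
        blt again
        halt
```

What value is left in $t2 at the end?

$t6=6
$t2=6
$t5=3
$t1=200
$t6=6^3=5
$t6=M[200]=3
$t2=6^3=5
$t1=200+4=204
$t5=3+1=4
cmp $t5, 8  (cmp 4,8)
blt again: taken
$t6=3^4=7
$t6=M[204]=-8
$t2=5^(-8)=-3
$t1=204+4=208
$t5=4+1=5
cmp $t5, 8  (cmp 5,8)
blt again: taken
$t6=(-8)^5=-3
$t6=M[208]=-4
$t2=(-3)^(-4)=1
$t1=208+4=212
$t5=5+1=6
cmp $t5, 8  (cmp 6,8)
blt again: taken
$t6=(-4)^6=-6
$t6=M[212]=-1
$t2=1^(-1)=-2
$t1=212+4=216
$t5=6+1=7
cmp $t5, 8  (cmp 7,8)
blt again: taken
$t6=(-1)^7=-8
$t6=M[216]=20
$t2=(-2)^20=-22
$t1=216+4=220
$t5=7+1=8
cmp $t5, 8  (cmp 8,8)
blt again: not taken
halt.

-22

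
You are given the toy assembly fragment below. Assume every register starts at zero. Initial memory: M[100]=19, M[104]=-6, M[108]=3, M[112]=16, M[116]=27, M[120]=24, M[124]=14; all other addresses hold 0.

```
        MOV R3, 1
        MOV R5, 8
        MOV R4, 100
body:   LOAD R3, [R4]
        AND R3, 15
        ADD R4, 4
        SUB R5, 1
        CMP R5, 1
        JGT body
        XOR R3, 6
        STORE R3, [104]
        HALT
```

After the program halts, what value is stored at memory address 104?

8

MOV R3, 1 → R3=1
MOV R5, 8 → R5=8
MOV R4, 100 → R4=100
LOAD R3, [R4] → R3=M[100]=19
AND R3, 15 → R3=19&15=3
ADD R4, 4 → R4=100+4=104
SUB R5, 1 → R5=8-1=7
CMP R5, 1  (cmp 7,1)
JGT body: taken
LOAD R3, [R4] → R3=M[104]=-6
AND R3, 15 → R3=(-6)&15=10
ADD R4, 4 → R4=104+4=108
SUB R5, 1 → R5=7-1=6
CMP R5, 1  (cmp 6,1)
JGT body: taken
LOAD R3, [R4] → R3=M[108]=3
AND R3, 15 → R3=3&15=3
ADD R4, 4 → R4=108+4=112
SUB R5, 1 → R5=6-1=5
CMP R5, 1  (cmp 5,1)
JGT body: taken
LOAD R3, [R4] → R3=M[112]=16
AND R3, 15 → R3=16&15=0
ADD R4, 4 → R4=112+4=116
SUB R5, 1 → R5=5-1=4
CMP R5, 1  (cmp 4,1)
JGT body: taken
LOAD R3, [R4] → R3=M[116]=27
AND R3, 15 → R3=27&15=11
ADD R4, 4 → R4=116+4=120
SUB R5, 1 → R5=4-1=3
CMP R5, 1  (cmp 3,1)
JGT body: taken
LOAD R3, [R4] → R3=M[120]=24
AND R3, 15 → R3=24&15=8
ADD R4, 4 → R4=120+4=124
SUB R5, 1 → R5=3-1=2
CMP R5, 1  (cmp 2,1)
JGT body: taken
LOAD R3, [R4] → R3=M[124]=14
AND R3, 15 → R3=14&15=14
ADD R4, 4 → R4=124+4=128
SUB R5, 1 → R5=2-1=1
CMP R5, 1  (cmp 1,1)
JGT body: not taken
XOR R3, 6 → R3=14^6=8
STORE R3, [104] → M[104]=8
halt.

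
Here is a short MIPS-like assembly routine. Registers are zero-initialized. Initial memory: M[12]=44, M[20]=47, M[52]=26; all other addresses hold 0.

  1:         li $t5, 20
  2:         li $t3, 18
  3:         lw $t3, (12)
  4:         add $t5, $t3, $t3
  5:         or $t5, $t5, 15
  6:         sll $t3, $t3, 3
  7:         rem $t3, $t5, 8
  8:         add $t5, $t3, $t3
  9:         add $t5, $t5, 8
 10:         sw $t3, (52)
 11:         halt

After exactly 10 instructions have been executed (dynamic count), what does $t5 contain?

22

$t5=20
$t3=18
$t3=M[12]=44
$t5=44+44=88
$t5=88|15=95
$t3=44<<3=352
$t3=95%8=7
$t5=7+7=14
$t5=14+8=22
sw $t3, (52) → M[52]=7
After step 10: $t5 = 22.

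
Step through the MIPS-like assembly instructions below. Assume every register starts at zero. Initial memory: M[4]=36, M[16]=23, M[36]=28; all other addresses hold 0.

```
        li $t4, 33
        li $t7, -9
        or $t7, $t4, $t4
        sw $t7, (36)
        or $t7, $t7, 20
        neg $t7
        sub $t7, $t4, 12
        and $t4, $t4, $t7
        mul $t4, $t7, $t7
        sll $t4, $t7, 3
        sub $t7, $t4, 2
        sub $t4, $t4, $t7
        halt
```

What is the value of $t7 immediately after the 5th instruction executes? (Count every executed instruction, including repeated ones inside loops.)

$t4=33
$t7=-9
$t7=33|33=33
sw $t7, (36) → M[36]=33
$t7=33|20=53
After step 5: $t7 = 53.

53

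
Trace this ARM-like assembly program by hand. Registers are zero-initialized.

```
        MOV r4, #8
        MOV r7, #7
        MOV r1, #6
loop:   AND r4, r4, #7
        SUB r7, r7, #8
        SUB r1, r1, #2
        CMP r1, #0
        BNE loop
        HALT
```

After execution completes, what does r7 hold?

-17

MOV r4, #8 → r4=8
MOV r7, #7 → r7=7
MOV r1, #6 → r1=6
AND r4, r4, #7 → r4=8&7=0
SUB r7, r7, #8 → r7=7-8=-1
SUB r1, r1, #2 → r1=6-2=4
CMP r1, #0  (cmp 4,0)
BNE loop: taken
AND r4, r4, #7 → r4=0&7=0
SUB r7, r7, #8 → r7=(-1)-8=-9
SUB r1, r1, #2 → r1=4-2=2
CMP r1, #0  (cmp 2,0)
BNE loop: taken
AND r4, r4, #7 → r4=0&7=0
SUB r7, r7, #8 → r7=(-9)-8=-17
SUB r1, r1, #2 → r1=2-2=0
CMP r1, #0  (cmp 0,0)
BNE loop: not taken
halt.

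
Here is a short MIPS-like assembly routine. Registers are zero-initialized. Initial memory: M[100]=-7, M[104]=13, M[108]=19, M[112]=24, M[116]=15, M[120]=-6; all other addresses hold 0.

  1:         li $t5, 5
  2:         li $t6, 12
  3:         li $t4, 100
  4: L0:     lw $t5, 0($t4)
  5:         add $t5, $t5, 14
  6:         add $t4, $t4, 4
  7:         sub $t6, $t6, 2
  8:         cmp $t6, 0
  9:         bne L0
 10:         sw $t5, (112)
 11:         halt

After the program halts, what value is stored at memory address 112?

8

li $t5, 5 → $t5=5
li $t6, 12 → $t6=12
li $t4, 100 → $t4=100
lw $t5, 0($t4) → $t5=M[100]=-7
add $t5, $t5, 14 → $t5=(-7)+14=7
add $t4, $t4, 4 → $t4=100+4=104
sub $t6, $t6, 2 → $t6=12-2=10
cmp $t6, 0  (cmp 10,0)
bne L0: taken
lw $t5, 0($t4) → $t5=M[104]=13
add $t5, $t5, 14 → $t5=13+14=27
add $t4, $t4, 4 → $t4=104+4=108
sub $t6, $t6, 2 → $t6=10-2=8
cmp $t6, 0  (cmp 8,0)
bne L0: taken
lw $t5, 0($t4) → $t5=M[108]=19
add $t5, $t5, 14 → $t5=19+14=33
add $t4, $t4, 4 → $t4=108+4=112
sub $t6, $t6, 2 → $t6=8-2=6
cmp $t6, 0  (cmp 6,0)
bne L0: taken
lw $t5, 0($t4) → $t5=M[112]=24
add $t5, $t5, 14 → $t5=24+14=38
add $t4, $t4, 4 → $t4=112+4=116
sub $t6, $t6, 2 → $t6=6-2=4
cmp $t6, 0  (cmp 4,0)
bne L0: taken
lw $t5, 0($t4) → $t5=M[116]=15
add $t5, $t5, 14 → $t5=15+14=29
add $t4, $t4, 4 → $t4=116+4=120
sub $t6, $t6, 2 → $t6=4-2=2
cmp $t6, 0  (cmp 2,0)
bne L0: taken
lw $t5, 0($t4) → $t5=M[120]=-6
add $t5, $t5, 14 → $t5=(-6)+14=8
add $t4, $t4, 4 → $t4=120+4=124
sub $t6, $t6, 2 → $t6=2-2=0
cmp $t6, 0  (cmp 0,0)
bne L0: not taken
sw $t5, (112) → M[112]=8
halt.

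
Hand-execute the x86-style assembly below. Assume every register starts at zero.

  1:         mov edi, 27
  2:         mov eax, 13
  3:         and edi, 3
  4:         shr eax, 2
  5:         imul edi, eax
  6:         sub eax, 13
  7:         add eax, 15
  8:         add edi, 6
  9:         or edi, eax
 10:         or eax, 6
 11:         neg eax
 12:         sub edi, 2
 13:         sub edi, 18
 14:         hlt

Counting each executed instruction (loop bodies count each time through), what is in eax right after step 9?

5

edi=27
eax=13
edi=27&3=3
eax=13>>2=3
edi=3*3=9
eax=3-13=-10
eax=(-10)+15=5
edi=9+6=15
edi=15|5=15
After step 9: eax = 5.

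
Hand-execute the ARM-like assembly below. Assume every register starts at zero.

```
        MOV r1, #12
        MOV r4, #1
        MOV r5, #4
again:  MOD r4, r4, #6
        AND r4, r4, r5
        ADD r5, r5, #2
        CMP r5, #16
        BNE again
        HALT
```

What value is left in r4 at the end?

0

after MOV r1, #12: r1=12
after MOV r4, #1: r4=1
after MOV r5, #4: r5=4
after MOD r4, r4, #6: r4=1%6=1
after AND r4, r4, r5: r4=1&4=0
after ADD r5, r5, #2: r5=4+2=6
CMP r5, #16  (cmp 6,16)
BNE again: taken
after MOD r4, r4, #6: r4=0%6=0
after AND r4, r4, r5: r4=0&6=0
after ADD r5, r5, #2: r5=6+2=8
CMP r5, #16  (cmp 8,16)
BNE again: taken
after MOD r4, r4, #6: r4=0%6=0
after AND r4, r4, r5: r4=0&8=0
after ADD r5, r5, #2: r5=8+2=10
CMP r5, #16  (cmp 10,16)
BNE again: taken
after MOD r4, r4, #6: r4=0%6=0
after AND r4, r4, r5: r4=0&10=0
after ADD r5, r5, #2: r5=10+2=12
CMP r5, #16  (cmp 12,16)
BNE again: taken
after MOD r4, r4, #6: r4=0%6=0
after AND r4, r4, r5: r4=0&12=0
after ADD r5, r5, #2: r5=12+2=14
CMP r5, #16  (cmp 14,16)
BNE again: taken
after MOD r4, r4, #6: r4=0%6=0
after AND r4, r4, r5: r4=0&14=0
after ADD r5, r5, #2: r5=14+2=16
CMP r5, #16  (cmp 16,16)
BNE again: not taken
halt.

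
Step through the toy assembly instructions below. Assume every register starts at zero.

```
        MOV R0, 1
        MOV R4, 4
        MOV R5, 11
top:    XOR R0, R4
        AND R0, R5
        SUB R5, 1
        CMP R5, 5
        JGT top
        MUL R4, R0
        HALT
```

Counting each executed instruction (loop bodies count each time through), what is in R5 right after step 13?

9

after MOV R0, 1: R0=1
after MOV R4, 4: R4=4
after MOV R5, 11: R5=11
after XOR R0, R4: R0=1^4=5
after AND R0, R5: R0=5&11=1
after SUB R5, 1: R5=11-1=10
CMP R5, 5  (cmp 10,5)
JGT top: taken
after XOR R0, R4: R0=1^4=5
after AND R0, R5: R0=5&10=0
after SUB R5, 1: R5=10-1=9
CMP R5, 5  (cmp 9,5)
JGT top: taken
After step 13: R5 = 9.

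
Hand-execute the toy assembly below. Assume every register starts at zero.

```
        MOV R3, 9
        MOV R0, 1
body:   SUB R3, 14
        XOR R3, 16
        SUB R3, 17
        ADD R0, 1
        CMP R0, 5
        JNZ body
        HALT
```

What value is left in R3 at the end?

MOV R3, 9 → R3=9
MOV R0, 1 → R0=1
SUB R3, 14 → R3=9-14=-5
XOR R3, 16 → R3=(-5)^16=-21
SUB R3, 17 → R3=(-21)-17=-38
ADD R0, 1 → R0=1+1=2
CMP R0, 5  (cmp 2,5)
JNZ body: taken
SUB R3, 14 → R3=(-38)-14=-52
XOR R3, 16 → R3=(-52)^16=-36
SUB R3, 17 → R3=(-36)-17=-53
ADD R0, 1 → R0=2+1=3
CMP R0, 5  (cmp 3,5)
JNZ body: taken
SUB R3, 14 → R3=(-53)-14=-67
XOR R3, 16 → R3=(-67)^16=-83
SUB R3, 17 → R3=(-83)-17=-100
ADD R0, 1 → R0=3+1=4
CMP R0, 5  (cmp 4,5)
JNZ body: taken
SUB R3, 14 → R3=(-100)-14=-114
XOR R3, 16 → R3=(-114)^16=-98
SUB R3, 17 → R3=(-98)-17=-115
ADD R0, 1 → R0=4+1=5
CMP R0, 5  (cmp 5,5)
JNZ body: not taken
halt.

-115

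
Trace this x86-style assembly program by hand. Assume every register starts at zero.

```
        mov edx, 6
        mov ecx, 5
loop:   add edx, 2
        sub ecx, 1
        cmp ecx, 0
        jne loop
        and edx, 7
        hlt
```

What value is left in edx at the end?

after mov edx, 6: edx=6
after mov ecx, 5: ecx=5
after add edx, 2: edx=6+2=8
after sub ecx, 1: ecx=5-1=4
cmp ecx, 0  (cmp 4,0)
jne loop: taken
after add edx, 2: edx=8+2=10
after sub ecx, 1: ecx=4-1=3
cmp ecx, 0  (cmp 3,0)
jne loop: taken
after add edx, 2: edx=10+2=12
after sub ecx, 1: ecx=3-1=2
cmp ecx, 0  (cmp 2,0)
jne loop: taken
after add edx, 2: edx=12+2=14
after sub ecx, 1: ecx=2-1=1
cmp ecx, 0  (cmp 1,0)
jne loop: taken
after add edx, 2: edx=14+2=16
after sub ecx, 1: ecx=1-1=0
cmp ecx, 0  (cmp 0,0)
jne loop: not taken
after and edx, 7: edx=16&7=0
halt.

0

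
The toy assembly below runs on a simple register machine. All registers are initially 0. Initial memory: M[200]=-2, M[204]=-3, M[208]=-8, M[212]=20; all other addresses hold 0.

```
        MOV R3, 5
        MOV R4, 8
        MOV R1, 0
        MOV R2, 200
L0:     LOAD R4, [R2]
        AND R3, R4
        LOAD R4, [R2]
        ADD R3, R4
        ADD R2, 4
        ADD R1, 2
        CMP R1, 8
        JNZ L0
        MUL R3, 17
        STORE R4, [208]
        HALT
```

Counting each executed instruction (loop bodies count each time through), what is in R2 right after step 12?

204

MOV R3, 5 → R3=5
MOV R4, 8 → R4=8
MOV R1, 0 → R1=0
MOV R2, 200 → R2=200
LOAD R4, [R2] → R4=M[200]=-2
AND R3, R4 → R3=5&(-2)=4
LOAD R4, [R2] → R4=M[200]=-2
ADD R3, R4 → R3=4+(-2)=2
ADD R2, 4 → R2=200+4=204
ADD R1, 2 → R1=0+2=2
CMP R1, 8  (cmp 2,8)
JNZ L0: taken
After step 12: R2 = 204.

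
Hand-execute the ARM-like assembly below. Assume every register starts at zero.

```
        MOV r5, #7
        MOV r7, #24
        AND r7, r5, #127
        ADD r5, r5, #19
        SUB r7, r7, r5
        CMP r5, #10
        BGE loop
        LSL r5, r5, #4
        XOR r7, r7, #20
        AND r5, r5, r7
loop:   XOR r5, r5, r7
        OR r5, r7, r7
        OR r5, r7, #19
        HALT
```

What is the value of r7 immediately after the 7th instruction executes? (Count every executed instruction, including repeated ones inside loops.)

r5=7
r7=24
r7=7&127=7
r5=7+19=26
r7=7-26=-19
CMP r5, #10  (cmp 26,10)
BGE loop: taken
After step 7: r7 = -19.

-19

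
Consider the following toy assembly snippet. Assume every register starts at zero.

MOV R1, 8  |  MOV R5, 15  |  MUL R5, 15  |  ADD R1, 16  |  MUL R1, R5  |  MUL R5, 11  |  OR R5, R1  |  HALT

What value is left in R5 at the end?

R1=8
R5=15
R5=15*15=225
R1=8+16=24
R1=24*225=5400
R5=225*11=2475
R5=2475|5400=7611
halt.

7611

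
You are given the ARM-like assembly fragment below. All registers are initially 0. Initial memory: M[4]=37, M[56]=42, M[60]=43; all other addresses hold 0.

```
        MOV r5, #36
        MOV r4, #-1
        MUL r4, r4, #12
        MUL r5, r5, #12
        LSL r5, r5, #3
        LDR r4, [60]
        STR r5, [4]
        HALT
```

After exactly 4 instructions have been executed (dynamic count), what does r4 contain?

after MOV r5, #36: r5=36
after MOV r4, #-1: r4=-1
after MUL r4, r4, #12: r4=(-1)*12=-12
after MUL r5, r5, #12: r5=36*12=432
After step 4: r4 = -12.

-12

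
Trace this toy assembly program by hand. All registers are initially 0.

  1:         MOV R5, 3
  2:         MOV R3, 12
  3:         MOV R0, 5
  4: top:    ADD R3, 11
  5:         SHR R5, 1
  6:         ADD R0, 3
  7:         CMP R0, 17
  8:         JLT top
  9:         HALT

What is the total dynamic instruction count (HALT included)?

after MOV R5, 3: R5=3
after MOV R3, 12: R3=12
after MOV R0, 5: R0=5
after ADD R3, 11: R3=12+11=23
after SHR R5, 1: R5=3>>1=1
after ADD R0, 3: R0=5+3=8
CMP R0, 17  (cmp 8,17)
JLT top: taken
after ADD R3, 11: R3=23+11=34
after SHR R5, 1: R5=1>>1=0
after ADD R0, 3: R0=8+3=11
CMP R0, 17  (cmp 11,17)
JLT top: taken
after ADD R3, 11: R3=34+11=45
after SHR R5, 1: R5=0>>1=0
after ADD R0, 3: R0=11+3=14
CMP R0, 17  (cmp 14,17)
JLT top: taken
after ADD R3, 11: R3=45+11=56
after SHR R5, 1: R5=0>>1=0
after ADD R0, 3: R0=14+3=17
CMP R0, 17  (cmp 17,17)
JLT top: not taken
halt.
Total executed instructions: 24.

24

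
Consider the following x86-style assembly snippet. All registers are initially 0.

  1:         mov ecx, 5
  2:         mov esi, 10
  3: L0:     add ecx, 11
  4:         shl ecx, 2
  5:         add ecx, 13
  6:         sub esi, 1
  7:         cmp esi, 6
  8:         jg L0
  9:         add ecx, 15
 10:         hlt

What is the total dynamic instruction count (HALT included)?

28

mov ecx, 5 → ecx=5
mov esi, 10 → esi=10
add ecx, 11 → ecx=5+11=16
shl ecx, 2 → ecx=16<<2=64
add ecx, 13 → ecx=64+13=77
sub esi, 1 → esi=10-1=9
cmp esi, 6  (cmp 9,6)
jg L0: taken
add ecx, 11 → ecx=77+11=88
shl ecx, 2 → ecx=88<<2=352
add ecx, 13 → ecx=352+13=365
sub esi, 1 → esi=9-1=8
cmp esi, 6  (cmp 8,6)
jg L0: taken
add ecx, 11 → ecx=365+11=376
shl ecx, 2 → ecx=376<<2=1504
add ecx, 13 → ecx=1504+13=1517
sub esi, 1 → esi=8-1=7
cmp esi, 6  (cmp 7,6)
jg L0: taken
add ecx, 11 → ecx=1517+11=1528
shl ecx, 2 → ecx=1528<<2=6112
add ecx, 13 → ecx=6112+13=6125
sub esi, 1 → esi=7-1=6
cmp esi, 6  (cmp 6,6)
jg L0: not taken
add ecx, 15 → ecx=6125+15=6140
halt.
Total executed instructions: 28.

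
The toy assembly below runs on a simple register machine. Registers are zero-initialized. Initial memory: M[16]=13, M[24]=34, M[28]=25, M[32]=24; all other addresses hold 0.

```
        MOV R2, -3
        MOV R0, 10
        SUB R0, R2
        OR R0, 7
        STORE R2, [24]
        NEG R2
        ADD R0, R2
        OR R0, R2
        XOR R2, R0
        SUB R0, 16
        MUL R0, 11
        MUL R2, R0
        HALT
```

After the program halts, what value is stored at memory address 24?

after MOV R2, -3: R2=-3
after MOV R0, 10: R0=10
after SUB R0, R2: R0=10-(-3)=13
after OR R0, 7: R0=13|7=15
STORE R2, [24] → M[24]=-3
after NEG R2: R2=-(-3)=3
after ADD R0, R2: R0=15+3=18
after OR R0, R2: R0=18|3=19
after XOR R2, R0: R2=3^19=16
after SUB R0, 16: R0=19-16=3
after MUL R0, 11: R0=3*11=33
after MUL R2, R0: R2=16*33=528
halt.

-3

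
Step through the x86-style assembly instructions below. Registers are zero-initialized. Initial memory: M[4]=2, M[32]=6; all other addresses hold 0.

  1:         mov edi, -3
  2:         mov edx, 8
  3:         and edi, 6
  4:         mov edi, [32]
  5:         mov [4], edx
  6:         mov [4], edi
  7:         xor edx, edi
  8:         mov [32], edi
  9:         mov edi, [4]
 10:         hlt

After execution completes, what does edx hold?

mov edi, -3 → edi=-3
mov edx, 8 → edx=8
and edi, 6 → edi=(-3)&6=4
mov edi, [32] → edi=M[32]=6
mov [4], edx → M[4]=8
mov [4], edi → M[4]=6
xor edx, edi → edx=8^6=14
mov [32], edi → M[32]=6
mov edi, [4] → edi=M[4]=6
halt.

14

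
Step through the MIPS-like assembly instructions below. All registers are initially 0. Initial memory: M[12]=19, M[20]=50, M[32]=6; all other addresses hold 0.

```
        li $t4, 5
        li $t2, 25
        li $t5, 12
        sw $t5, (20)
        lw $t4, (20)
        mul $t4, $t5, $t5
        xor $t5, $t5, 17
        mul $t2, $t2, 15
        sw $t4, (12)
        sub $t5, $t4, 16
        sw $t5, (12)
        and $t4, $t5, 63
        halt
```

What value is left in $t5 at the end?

128

after li $t4, 5: $t4=5
after li $t2, 25: $t2=25
after li $t5, 12: $t5=12
sw $t5, (20) → M[20]=12
after lw $t4, (20): $t4=M[20]=12
after mul $t4, $t5, $t5: $t4=12*12=144
after xor $t5, $t5, 17: $t5=12^17=29
after mul $t2, $t2, 15: $t2=25*15=375
sw $t4, (12) → M[12]=144
after sub $t5, $t4, 16: $t5=144-16=128
sw $t5, (12) → M[12]=128
after and $t4, $t5, 63: $t4=128&63=0
halt.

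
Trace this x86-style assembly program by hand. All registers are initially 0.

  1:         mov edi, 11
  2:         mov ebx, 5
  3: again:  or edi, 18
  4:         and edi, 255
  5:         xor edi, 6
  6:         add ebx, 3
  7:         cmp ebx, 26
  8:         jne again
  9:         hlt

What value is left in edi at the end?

mov edi, 11 → edi=11
mov ebx, 5 → ebx=5
or edi, 18 → edi=11|18=27
and edi, 255 → edi=27&255=27
xor edi, 6 → edi=27^6=29
add ebx, 3 → ebx=5+3=8
cmp ebx, 26  (cmp 8,26)
jne again: taken
or edi, 18 → edi=29|18=31
and edi, 255 → edi=31&255=31
xor edi, 6 → edi=31^6=25
add ebx, 3 → ebx=8+3=11
cmp ebx, 26  (cmp 11,26)
jne again: taken
or edi, 18 → edi=25|18=27
and edi, 255 → edi=27&255=27
xor edi, 6 → edi=27^6=29
add ebx, 3 → ebx=11+3=14
cmp ebx, 26  (cmp 14,26)
jne again: taken
or edi, 18 → edi=29|18=31
and edi, 255 → edi=31&255=31
xor edi, 6 → edi=31^6=25
add ebx, 3 → ebx=14+3=17
cmp ebx, 26  (cmp 17,26)
jne again: taken
or edi, 18 → edi=25|18=27
and edi, 255 → edi=27&255=27
xor edi, 6 → edi=27^6=29
add ebx, 3 → ebx=17+3=20
cmp ebx, 26  (cmp 20,26)
jne again: taken
or edi, 18 → edi=29|18=31
and edi, 255 → edi=31&255=31
xor edi, 6 → edi=31^6=25
add ebx, 3 → ebx=20+3=23
cmp ebx, 26  (cmp 23,26)
jne again: taken
or edi, 18 → edi=25|18=27
and edi, 255 → edi=27&255=27
xor edi, 6 → edi=27^6=29
add ebx, 3 → ebx=23+3=26
cmp ebx, 26  (cmp 26,26)
jne again: not taken
halt.

29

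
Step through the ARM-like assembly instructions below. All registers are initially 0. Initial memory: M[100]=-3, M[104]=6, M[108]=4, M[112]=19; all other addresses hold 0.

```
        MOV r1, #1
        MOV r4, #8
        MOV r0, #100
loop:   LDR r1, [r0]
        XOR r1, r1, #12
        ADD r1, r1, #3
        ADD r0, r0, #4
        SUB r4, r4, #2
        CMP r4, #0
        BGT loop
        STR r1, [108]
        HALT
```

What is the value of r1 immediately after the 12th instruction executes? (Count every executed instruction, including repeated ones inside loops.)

10

after MOV r1, #1: r1=1
after MOV r4, #8: r4=8
after MOV r0, #100: r0=100
after LDR r1, [r0]: r1=M[100]=-3
after XOR r1, r1, #12: r1=(-3)^12=-15
after ADD r1, r1, #3: r1=(-15)+3=-12
after ADD r0, r0, #4: r0=100+4=104
after SUB r4, r4, #2: r4=8-2=6
CMP r4, #0  (cmp 6,0)
BGT loop: taken
after LDR r1, [r0]: r1=M[104]=6
after XOR r1, r1, #12: r1=6^12=10
After step 12: r1 = 10.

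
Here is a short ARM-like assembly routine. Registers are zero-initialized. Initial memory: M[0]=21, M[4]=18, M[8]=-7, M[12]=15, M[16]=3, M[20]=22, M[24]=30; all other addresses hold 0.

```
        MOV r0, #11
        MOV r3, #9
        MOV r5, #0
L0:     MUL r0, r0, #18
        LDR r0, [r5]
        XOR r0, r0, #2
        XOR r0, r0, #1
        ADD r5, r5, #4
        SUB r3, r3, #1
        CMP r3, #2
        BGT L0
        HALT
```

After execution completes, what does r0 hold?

MOV r0, #11 → r0=11
MOV r3, #9 → r3=9
MOV r5, #0 → r5=0
MUL r0, r0, #18 → r0=11*18=198
LDR r0, [r5] → r0=M[0]=21
XOR r0, r0, #2 → r0=21^2=23
XOR r0, r0, #1 → r0=23^1=22
ADD r5, r5, #4 → r5=0+4=4
SUB r3, r3, #1 → r3=9-1=8
CMP r3, #2  (cmp 8,2)
BGT L0: taken
MUL r0, r0, #18 → r0=22*18=396
LDR r0, [r5] → r0=M[4]=18
XOR r0, r0, #2 → r0=18^2=16
XOR r0, r0, #1 → r0=16^1=17
ADD r5, r5, #4 → r5=4+4=8
SUB r3, r3, #1 → r3=8-1=7
CMP r3, #2  (cmp 7,2)
BGT L0: taken
MUL r0, r0, #18 → r0=17*18=306
LDR r0, [r5] → r0=M[8]=-7
XOR r0, r0, #2 → r0=(-7)^2=-5
XOR r0, r0, #1 → r0=(-5)^1=-6
ADD r5, r5, #4 → r5=8+4=12
SUB r3, r3, #1 → r3=7-1=6
CMP r3, #2  (cmp 6,2)
BGT L0: taken
MUL r0, r0, #18 → r0=(-6)*18=-108
LDR r0, [r5] → r0=M[12]=15
XOR r0, r0, #2 → r0=15^2=13
XOR r0, r0, #1 → r0=13^1=12
ADD r5, r5, #4 → r5=12+4=16
SUB r3, r3, #1 → r3=6-1=5
CMP r3, #2  (cmp 5,2)
BGT L0: taken
MUL r0, r0, #18 → r0=12*18=216
LDR r0, [r5] → r0=M[16]=3
XOR r0, r0, #2 → r0=3^2=1
XOR r0, r0, #1 → r0=1^1=0
ADD r5, r5, #4 → r5=16+4=20
SUB r3, r3, #1 → r3=5-1=4
CMP r3, #2  (cmp 4,2)
BGT L0: taken
MUL r0, r0, #18 → r0=0*18=0
LDR r0, [r5] → r0=M[20]=22
XOR r0, r0, #2 → r0=22^2=20
XOR r0, r0, #1 → r0=20^1=21
ADD r5, r5, #4 → r5=20+4=24
SUB r3, r3, #1 → r3=4-1=3
CMP r3, #2  (cmp 3,2)
BGT L0: taken
MUL r0, r0, #18 → r0=21*18=378
LDR r0, [r5] → r0=M[24]=30
XOR r0, r0, #2 → r0=30^2=28
XOR r0, r0, #1 → r0=28^1=29
ADD r5, r5, #4 → r5=24+4=28
SUB r3, r3, #1 → r3=3-1=2
CMP r3, #2  (cmp 2,2)
BGT L0: not taken
halt.

29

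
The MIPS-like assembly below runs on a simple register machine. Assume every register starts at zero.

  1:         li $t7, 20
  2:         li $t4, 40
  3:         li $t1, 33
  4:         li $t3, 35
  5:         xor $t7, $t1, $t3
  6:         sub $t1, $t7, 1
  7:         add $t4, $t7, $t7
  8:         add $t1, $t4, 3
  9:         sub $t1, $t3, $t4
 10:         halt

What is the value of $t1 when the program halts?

31

after li $t7, 20: $t7=20
after li $t4, 40: $t4=40
after li $t1, 33: $t1=33
after li $t3, 35: $t3=35
after xor $t7, $t1, $t3: $t7=33^35=2
after sub $t1, $t7, 1: $t1=2-1=1
after add $t4, $t7, $t7: $t4=2+2=4
after add $t1, $t4, 3: $t1=4+3=7
after sub $t1, $t3, $t4: $t1=35-4=31
halt.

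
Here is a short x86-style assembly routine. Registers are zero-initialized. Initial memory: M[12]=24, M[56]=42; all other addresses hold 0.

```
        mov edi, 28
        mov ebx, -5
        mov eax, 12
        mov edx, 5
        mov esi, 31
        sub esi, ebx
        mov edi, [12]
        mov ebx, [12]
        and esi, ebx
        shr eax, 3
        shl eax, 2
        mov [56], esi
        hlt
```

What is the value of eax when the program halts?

after mov edi, 28: edi=28
after mov ebx, -5: ebx=-5
after mov eax, 12: eax=12
after mov edx, 5: edx=5
after mov esi, 31: esi=31
after sub esi, ebx: esi=31-(-5)=36
after mov edi, [12]: edi=M[12]=24
after mov ebx, [12]: ebx=M[12]=24
after and esi, ebx: esi=36&24=0
after shr eax, 3: eax=12>>3=1
after shl eax, 2: eax=1<<2=4
mov [56], esi → M[56]=0
halt.

4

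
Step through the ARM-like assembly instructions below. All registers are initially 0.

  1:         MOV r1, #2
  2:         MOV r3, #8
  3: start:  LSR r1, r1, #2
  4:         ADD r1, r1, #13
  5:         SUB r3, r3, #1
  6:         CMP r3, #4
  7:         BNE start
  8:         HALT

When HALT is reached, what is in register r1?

MOV r1, #2 → r1=2
MOV r3, #8 → r3=8
LSR r1, r1, #2 → r1=2>>2=0
ADD r1, r1, #13 → r1=0+13=13
SUB r3, r3, #1 → r3=8-1=7
CMP r3, #4  (cmp 7,4)
BNE start: taken
LSR r1, r1, #2 → r1=13>>2=3
ADD r1, r1, #13 → r1=3+13=16
SUB r3, r3, #1 → r3=7-1=6
CMP r3, #4  (cmp 6,4)
BNE start: taken
LSR r1, r1, #2 → r1=16>>2=4
ADD r1, r1, #13 → r1=4+13=17
SUB r3, r3, #1 → r3=6-1=5
CMP r3, #4  (cmp 5,4)
BNE start: taken
LSR r1, r1, #2 → r1=17>>2=4
ADD r1, r1, #13 → r1=4+13=17
SUB r3, r3, #1 → r3=5-1=4
CMP r3, #4  (cmp 4,4)
BNE start: not taken
halt.

17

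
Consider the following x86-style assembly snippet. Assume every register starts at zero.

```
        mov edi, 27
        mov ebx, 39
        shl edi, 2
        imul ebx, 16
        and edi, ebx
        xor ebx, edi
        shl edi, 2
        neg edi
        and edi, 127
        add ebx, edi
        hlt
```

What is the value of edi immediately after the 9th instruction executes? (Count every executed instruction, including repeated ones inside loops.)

0

after mov edi, 27: edi=27
after mov ebx, 39: ebx=39
after shl edi, 2: edi=27<<2=108
after imul ebx, 16: ebx=39*16=624
after and edi, ebx: edi=108&624=96
after xor ebx, edi: ebx=624^96=528
after shl edi, 2: edi=96<<2=384
after neg edi: edi=-(384)=-384
after and edi, 127: edi=(-384)&127=0
After step 9: edi = 0.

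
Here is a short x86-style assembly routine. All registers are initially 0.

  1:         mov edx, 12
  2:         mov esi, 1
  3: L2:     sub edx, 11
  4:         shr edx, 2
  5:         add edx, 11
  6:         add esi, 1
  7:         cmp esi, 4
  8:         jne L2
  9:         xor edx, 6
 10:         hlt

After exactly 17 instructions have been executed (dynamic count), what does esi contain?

3

edx=12
esi=1
edx=12-11=1
edx=1>>2=0
edx=0+11=11
esi=1+1=2
cmp esi, 4  (cmp 2,4)
jne L2: taken
edx=11-11=0
edx=0>>2=0
edx=0+11=11
esi=2+1=3
cmp esi, 4  (cmp 3,4)
jne L2: taken
edx=11-11=0
edx=0>>2=0
edx=0+11=11
After step 17: esi = 3.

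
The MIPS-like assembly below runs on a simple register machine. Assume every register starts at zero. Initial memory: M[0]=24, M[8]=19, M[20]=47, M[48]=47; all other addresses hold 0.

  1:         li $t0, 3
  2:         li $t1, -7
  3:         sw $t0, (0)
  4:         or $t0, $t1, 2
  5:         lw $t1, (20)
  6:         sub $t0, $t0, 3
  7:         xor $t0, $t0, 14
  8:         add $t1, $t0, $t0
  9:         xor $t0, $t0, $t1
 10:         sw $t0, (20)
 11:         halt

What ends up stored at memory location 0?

3

after li $t0, 3: $t0=3
after li $t1, -7: $t1=-7
sw $t0, (0) → M[0]=3
after or $t0, $t1, 2: $t0=(-7)|2=-5
after lw $t1, (20): $t1=M[20]=47
after sub $t0, $t0, 3: $t0=(-5)-3=-8
after xor $t0, $t0, 14: $t0=(-8)^14=-10
after add $t1, $t0, $t0: $t1=(-10)+(-10)=-20
after xor $t0, $t0, $t1: $t0=(-10)^(-20)=26
sw $t0, (20) → M[20]=26
halt.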